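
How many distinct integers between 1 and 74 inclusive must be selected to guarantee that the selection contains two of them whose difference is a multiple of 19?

20

Integers whose pairwise differences are multiples of 19 are exactly those sharing a remainder mod 19. By the pigeonhole principle, the 19 residue classes mod 19 are the pigeonholes.
With 19 integers one could put 1 in each residue class and have no class reach 2.
The 20th integer pushes some class to 2, so 19·1 + 1 = 20.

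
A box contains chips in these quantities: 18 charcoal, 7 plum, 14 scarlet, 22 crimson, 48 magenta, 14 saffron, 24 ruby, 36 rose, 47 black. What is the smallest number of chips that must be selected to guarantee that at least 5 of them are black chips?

188

In the worst case for collecting black chips, every non-black chip comes out first.
There are 18 + 7 + 14 + 22 + 48 + 14 + 24 + 36 = 183 non-black chips altogether.
After those, each further chip must be black, so 183 + 5 = 188 draws guarantee 5 black chips.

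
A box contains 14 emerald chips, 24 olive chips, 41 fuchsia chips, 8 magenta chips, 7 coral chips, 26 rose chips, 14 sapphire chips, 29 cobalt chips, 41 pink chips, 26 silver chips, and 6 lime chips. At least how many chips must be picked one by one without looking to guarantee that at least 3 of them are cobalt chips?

210

In the worst case for collecting cobalt chips, every non-cobalt chip comes out first.
There are 14 + 24 + 41 + 8 + 7 + 26 + 14 + 41 + 26 + 6 = 207 non-cobalt chips altogether.
After those, each further chip must be cobalt, so 207 + 3 = 210 draws guarantee 3 cobalt chips.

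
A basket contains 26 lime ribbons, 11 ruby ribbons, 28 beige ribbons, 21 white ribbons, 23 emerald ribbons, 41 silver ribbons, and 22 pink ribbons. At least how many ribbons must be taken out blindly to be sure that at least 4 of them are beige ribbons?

In the worst case for collecting beige ribbons, every non-beige ribbon comes out first.
There are 26 + 11 + 21 + 23 + 41 + 22 = 144 non-beige ribbons altogether.
After those, each further ribbon must be beige, so 144 + 4 = 148 draws guarantee 4 beige ribbons.

148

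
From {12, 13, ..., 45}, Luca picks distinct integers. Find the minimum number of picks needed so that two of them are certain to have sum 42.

A set avoiding the sum 42 can contain at most one of each pair {x, 42−x}, plus the 16 elements whose complement lies outside the range or equal to its own complement.
The integers 21, …, 45 (25 of them) are such a set: any two sum to at least 21+22 = 43 > 42.
By the pigeonhole principle, any 26th integer completes one of the 9 pairs, so 26 choices force a sum of 42.

26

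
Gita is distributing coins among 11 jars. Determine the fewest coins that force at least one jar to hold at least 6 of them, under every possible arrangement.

56

With 55 coins one could put exactly 5 in each of the 11 jars, and no jar would reach 6.
By the pigeonhole principle, one more coin must land in a jar that already has 5, giving it 6.
So 11 × 5 + 1 = 56 coins are required.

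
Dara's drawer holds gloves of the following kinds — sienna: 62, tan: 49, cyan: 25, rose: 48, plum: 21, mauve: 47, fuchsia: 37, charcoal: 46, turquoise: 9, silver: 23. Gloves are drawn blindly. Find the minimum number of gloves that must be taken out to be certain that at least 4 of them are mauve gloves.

324

In the worst case for collecting mauve gloves, every non-mauve glove comes out first.
There are 62 + 49 + 25 + 48 + 21 + 37 + 46 + 9 + 23 = 320 non-mauve gloves altogether.
After those, each further glove must be mauve, so 320 + 4 = 324 draws guarantee 4 mauve gloves.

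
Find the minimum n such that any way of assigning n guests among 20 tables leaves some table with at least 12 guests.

With 220 guests one could put exactly 11 in each of the 20 tables, and no table would reach 12.
By the pigeonhole principle, one more guest must land in a table that already has 11, giving it 12.
So 20 × 11 + 1 = 221 guests are required.

221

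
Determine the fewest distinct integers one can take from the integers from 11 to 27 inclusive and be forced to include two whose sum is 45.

13

Group the elements by complementary pair {x, 45−x}: {18,27}, {19,26}, {20,25}, …, giving 5 two-element pairs and 7 integers whose partner 45−x falls outside [11,27].
Treating each of those 12 groups as a pigeonhole, one can pick one integer per group — 12 integers — with no two summing to 45.
The 13th integer lands in an occupied pair, forcing a sum of 45.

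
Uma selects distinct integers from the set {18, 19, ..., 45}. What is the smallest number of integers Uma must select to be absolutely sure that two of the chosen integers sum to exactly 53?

20

Group the elements by complementary pair {x, 53−x}: {18,35}, {19,34}, {20,33}, …, giving 9 two-element pairs and 10 integers whose partner 53−x falls outside [18,45].
Treating each of those 19 groups as a pigeonhole, one can pick one integer per group — 19 integers — with no two summing to 53.
The 20th integer lands in an occupied pair, forcing a sum of 53.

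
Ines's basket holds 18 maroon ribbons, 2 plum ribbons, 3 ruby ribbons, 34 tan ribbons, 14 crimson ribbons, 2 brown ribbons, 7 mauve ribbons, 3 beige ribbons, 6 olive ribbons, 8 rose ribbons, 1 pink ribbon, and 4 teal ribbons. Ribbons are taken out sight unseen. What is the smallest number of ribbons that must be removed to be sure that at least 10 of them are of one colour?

64

The 12 colours are the holes; the ribbons drawn are the pigeons.
To avoid 10 of any one colour, the worst case takes at most 9 of each colour, or every ribbon of a colour that has fewer than 9.
That gives 9 + 2 + 3 + 9 + 9 + 2 + 7 + 3 + 6 + 8 + 1 + 4 = 63 ribbons with no colour reaching 10.
The next ribbon forces some colour to 10, so 63 + 1 = 64.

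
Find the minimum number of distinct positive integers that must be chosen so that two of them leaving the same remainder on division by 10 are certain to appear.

11

By pigeonhole, the 10 residue classes mod 10 are the pigeonholes.
With 10 integers one could put 1 in each residue class and have no class reach 2.
The 11th integer pushes some class to 2, so 10·1 + 1 = 11.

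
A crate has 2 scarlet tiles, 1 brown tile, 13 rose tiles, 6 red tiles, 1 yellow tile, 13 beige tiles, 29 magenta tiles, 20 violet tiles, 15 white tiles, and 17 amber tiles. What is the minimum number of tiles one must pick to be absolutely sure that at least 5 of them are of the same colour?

33

Put each drawn tile into a box by colour. The largest draw with every box below 5 takes min(count, 4) from each colour; colours with fewer than 4 contribute all they have.
Σ min(cᵢ, 4) = 2 + 1 + 4 + 4 + 1 + 4 + 4 + 4 + 4 + 4 = 32.
Draw number 32 + 1 = 33 must push one box to 5.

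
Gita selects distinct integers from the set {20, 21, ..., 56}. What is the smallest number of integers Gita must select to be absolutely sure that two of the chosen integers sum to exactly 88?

A set avoiding the sum 88 can contain at most one of each pair {x, 88−x}, plus the 13 elements whose complement lies outside the range or equal to its own complement.
The integers 20, …, 44 (25 of them) are such a set: any two sum to at least 20+21 = 41 and at most 43+44 = 87 < 88.
By the pigeonhole principle, any 26th integer completes one of the 12 pairs, so 26 choices force a sum of 88.

26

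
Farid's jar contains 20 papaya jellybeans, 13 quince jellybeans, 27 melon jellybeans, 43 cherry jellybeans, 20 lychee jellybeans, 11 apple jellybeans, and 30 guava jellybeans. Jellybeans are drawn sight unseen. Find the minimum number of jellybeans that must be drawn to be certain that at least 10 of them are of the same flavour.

Pigeonhole: the 7 flavours are the holes; the jellybeans drawn are the pigeons.
To avoid 10 of any one flavour, the worst case takes at most 9 of each flavour.
That gives 9 + 9 + 9 + 9 + 9 + 9 + 9 = 63 jellybeans with no flavour reaching 10.
The next jellybean forces some flavour to 10, so 63 + 1 = 64.

64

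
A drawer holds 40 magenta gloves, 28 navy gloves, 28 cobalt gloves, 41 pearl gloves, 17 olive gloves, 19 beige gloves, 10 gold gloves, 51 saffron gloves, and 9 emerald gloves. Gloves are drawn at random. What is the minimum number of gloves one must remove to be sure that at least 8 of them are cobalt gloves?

223

In the worst case for collecting cobalt gloves, every non-cobalt glove comes out first.
There are 40 + 28 + 41 + 17 + 19 + 10 + 51 + 9 = 215 non-cobalt gloves altogether.
After those, each further glove must be cobalt, so 215 + 8 = 223 draws guarantee 8 cobalt gloves.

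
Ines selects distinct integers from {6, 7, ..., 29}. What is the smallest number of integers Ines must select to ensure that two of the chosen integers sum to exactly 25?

18

Group the elements by complementary pair {x, 25−x}: {6,19}, {7,18}, {8,17}, …, giving 7 two-element pairs and 10 integers whose partner 25−x falls outside [6,29].
Treating each of those 17 groups as a pigeonhole, one can pick one integer per group — 17 integers — with no two summing to 25.
The 18th integer lands in an occupied pair, forcing a sum of 25.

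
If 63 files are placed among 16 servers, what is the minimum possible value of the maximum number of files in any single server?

By pigeonhole, the 16 servers are the holes and the 63 files are the pigeons.
If every server held at most 3 files, the total would be at most 16 × 3 = 48, which is less than 63.
So some server holds at least ⌈63/16⌉ = 4 files.

4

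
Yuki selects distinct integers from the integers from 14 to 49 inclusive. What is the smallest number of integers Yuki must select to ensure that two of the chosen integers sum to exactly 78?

Two chosen integers sum to 78 exactly when both halves of some pair {x, 78−x} with 29 ≤ x ≤ 78−x ≤ 49 are chosen — 10 such pairs.
The remaining 16 elements (those with no distinct partner in range) can never complete a 78-sum, so the worst case takes all of them and one from each pair: 16 + 10 = 26.
By pigeonhole, the 27th integer has to be the second member of some pair, so 26 + 1 = 27.

27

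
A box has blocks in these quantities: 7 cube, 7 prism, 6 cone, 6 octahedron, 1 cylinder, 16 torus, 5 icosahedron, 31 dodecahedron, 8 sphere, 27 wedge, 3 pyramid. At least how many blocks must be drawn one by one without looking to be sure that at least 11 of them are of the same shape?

By the pigeonhole principle, put each drawn block into a box by shape. The largest draw with every box below 11 takes min(count, 10) from each shape; shapes with fewer than 10 contribute all they have.
Σ min(cᵢ, 10) = 7 + 7 + 6 + 6 + 1 + 10 + 5 + 10 + 8 + 10 + 3 = 73.
Draw number 73 + 1 = 74 must push one box to 11.

74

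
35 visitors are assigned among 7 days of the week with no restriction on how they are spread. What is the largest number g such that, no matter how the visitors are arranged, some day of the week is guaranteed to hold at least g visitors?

Pigeonhole: the 7 days of the week are the holes and the 35 visitors are the pigeons.
If every day of the week held at most 4 visitors, the total would be at most 7 × 4 = 28, which is less than 35.
So some day of the week holds at least ⌈35/7⌉ = 5 visitors.

5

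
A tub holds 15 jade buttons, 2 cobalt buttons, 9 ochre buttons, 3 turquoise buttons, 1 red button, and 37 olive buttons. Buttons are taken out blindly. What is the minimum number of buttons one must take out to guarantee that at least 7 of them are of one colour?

The 6 colours are the holes; the buttons drawn are the pigeons.
To avoid 7 of any one colour, the worst case takes at most 6 of each colour, or every button of a colour that has fewer than 6.
That gives 6 + 2 + 6 + 3 + 1 + 6 = 24 buttons with no colour reaching 7.
The next button forces some colour to 7, so 24 + 1 = 25.

25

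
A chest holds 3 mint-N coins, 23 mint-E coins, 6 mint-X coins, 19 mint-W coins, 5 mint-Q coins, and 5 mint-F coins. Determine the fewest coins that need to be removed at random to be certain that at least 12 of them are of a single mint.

Put each drawn coin into a box by mint. The largest draw with every box below 12 takes min(count, 11) from each mint; mints with fewer than 11 contribute all they have.
Σ min(cᵢ, 11) = 3 + 11 + 6 + 11 + 5 + 5 = 41.
Draw number 41 + 1 = 42 must push one box to 12.

42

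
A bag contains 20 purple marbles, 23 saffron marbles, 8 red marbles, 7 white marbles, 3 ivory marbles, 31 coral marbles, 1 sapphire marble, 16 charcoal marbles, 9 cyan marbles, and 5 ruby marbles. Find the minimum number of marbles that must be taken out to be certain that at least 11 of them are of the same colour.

74

An adversary could hand out at most 10 marbles per colour (6 colours run out sooner): 10 + 10 + 8 + 7 + 3 + 10 + 1 + 10 + 9 + 5 = 73 marbles and still no colour has 11.
By pigeonhole, one more marble lands in a colour already at 10, so 74 draws are enough and 73 are not.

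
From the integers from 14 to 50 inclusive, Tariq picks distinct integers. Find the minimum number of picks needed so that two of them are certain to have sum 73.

Two chosen integers sum to 73 exactly when both halves of some pair {x, 73−x} with 23 ≤ x ≤ 73−x ≤ 50 are chosen — 14 such pairs.
The remaining 9 elements (those with no distinct partner in range) can never complete a 73-sum, so the worst case takes all of them and one from each pair: 9 + 14 = 23.
By pigeonhole, the 24th integer has to be the second member of some pair, so 23 + 1 = 24.

24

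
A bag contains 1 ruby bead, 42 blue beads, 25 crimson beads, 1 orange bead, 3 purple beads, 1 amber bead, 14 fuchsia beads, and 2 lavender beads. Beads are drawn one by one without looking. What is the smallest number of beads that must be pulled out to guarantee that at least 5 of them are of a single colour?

An adversary could hand out at most 4 beads per colour (5 colours run out sooner): 1 + 4 + 4 + 1 + 3 + 1 + 4 + 2 = 20 beads and still no colour has 5.
By pigeonhole, one more bead lands in a colour already at 4, so 21 draws are enough and 20 are not.

21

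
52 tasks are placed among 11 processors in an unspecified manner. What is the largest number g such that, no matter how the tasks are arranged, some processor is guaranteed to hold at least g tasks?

By pigeonhole, the 11 processors are the holes and the 52 tasks are the pigeons.
If every processor held at most 4 tasks, the total would be at most 11 × 4 = 44, which is less than 52.
So some processor holds at least ⌈52/11⌉ = 5 tasks.

5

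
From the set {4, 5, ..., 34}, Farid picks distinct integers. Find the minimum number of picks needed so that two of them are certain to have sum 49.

Two chosen integers sum to 49 exactly when both halves of some pair {x, 49−x} with 15 ≤ x ≤ 49−x ≤ 34 are chosen — 10 such pairs.
The remaining 11 elements (those with no distinct partner in range) can never complete a 49-sum, so the worst case takes all of them and one from each pair: 11 + 10 = 21.
The 22nd integer has to be the second member of some pair, so 21 + 1 = 22.

22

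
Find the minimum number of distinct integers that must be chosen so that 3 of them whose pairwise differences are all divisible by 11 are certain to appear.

Integers whose pairwise differences are multiples of 11 are exactly those sharing a remainder mod 11. The 11 residue classes mod 11 are the pigeonholes.
With 22 integers one could put 2 in each residue class and have no class reach 3.
The 23rd integer pushes some class to 3, so 11·2 + 1 = 23.

23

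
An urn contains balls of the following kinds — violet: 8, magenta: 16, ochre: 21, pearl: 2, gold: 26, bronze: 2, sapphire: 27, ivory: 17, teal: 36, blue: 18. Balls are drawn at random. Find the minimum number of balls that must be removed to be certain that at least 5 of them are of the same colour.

37

An adversary could hand out at most 4 balls per colour (pearl, bronze run out sooner): 4 + 4 + 4 + 2 + 4 + 2 + 4 + 4 + 4 + 4 = 36 balls and still no colour has 5.
By pigeonhole, one more ball lands in a colour already at 4, so 37 draws are enough and 36 are not.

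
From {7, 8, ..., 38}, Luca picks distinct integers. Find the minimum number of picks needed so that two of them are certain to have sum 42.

Two chosen integers sum to 42 exactly when both halves of some pair {x, 42−x} with 7 ≤ x ≤ 42−x ≤ 35 are chosen — 14 such pairs.
The remaining 4 elements (those with no distinct partner in range) can never complete a 42-sum, so the worst case takes all of them and one from each pair: 4 + 14 = 18.
By pigeonhole, the 19th integer has to be the second member of some pair, so 18 + 1 = 19.

19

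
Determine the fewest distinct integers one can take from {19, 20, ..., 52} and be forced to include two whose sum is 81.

23

A set avoiding the sum 81 can contain at most one of each pair {x, 81−x}, plus the 10 elements whose complement lies outside the range.
The integers 19, …, 40 (22 of them) are such a set: any two sum to at least 19+20 = 39 and at most 39+40 = 79 < 81.
Any 23rd integer completes one of the 12 pairs, so 23 choices force a sum of 81.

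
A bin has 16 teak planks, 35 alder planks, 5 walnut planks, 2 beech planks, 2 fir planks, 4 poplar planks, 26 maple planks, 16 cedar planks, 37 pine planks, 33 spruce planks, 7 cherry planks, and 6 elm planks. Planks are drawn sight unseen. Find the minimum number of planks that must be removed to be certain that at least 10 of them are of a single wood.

An adversary could hand out at most 9 planks per wood (6 woods run out sooner): 9 + 9 + 5 + 2 + 2 + 4 + 9 + 9 + 9 + 9 + 7 + 6 = 80 planks and still no wood has 10.
One more plank lands in a wood already at 9, so 81 draws are enough and 80 are not.

81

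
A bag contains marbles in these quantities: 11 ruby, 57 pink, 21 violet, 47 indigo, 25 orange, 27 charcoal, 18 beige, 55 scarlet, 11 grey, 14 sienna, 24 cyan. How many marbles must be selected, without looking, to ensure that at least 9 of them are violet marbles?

In the worst case for collecting violet marbles, every non-violet marble comes out first.
There are 11 + 57 + 47 + 25 + 27 + 18 + 55 + 11 + 14 + 24 = 289 non-violet marbles altogether.
After those, each further marble must be violet, so 289 + 9 = 298 draws guarantee 9 violet marbles.

298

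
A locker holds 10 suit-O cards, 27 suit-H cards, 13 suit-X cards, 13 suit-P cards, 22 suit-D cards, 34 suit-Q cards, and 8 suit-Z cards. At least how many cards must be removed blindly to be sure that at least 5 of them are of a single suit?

29

An adversary could hand out at most 4 cards per suit: 4 + 4 + 4 + 4 + 4 + 4 + 4 = 28 cards and still no suit has 5.
Pigeonhole: one more card lands in a suit already at 4, so 29 draws are enough and 28 are not.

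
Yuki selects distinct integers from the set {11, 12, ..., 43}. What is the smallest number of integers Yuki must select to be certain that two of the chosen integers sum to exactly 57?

19

Group the elements by complementary pair {x, 57−x}: {14,43}, {15,42}, {16,41}, …, giving 15 two-element pairs and 3 integers whose partner 57−x falls outside [11,43].
Treating each of those 18 groups as a pigeonhole, one can pick one integer per group — 18 integers — with no two summing to 57.
The 19th integer lands in an occupied pair, forcing a sum of 57.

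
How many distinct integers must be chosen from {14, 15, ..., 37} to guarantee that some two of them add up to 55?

Group the elements by complementary pair {x, 55−x}: {18,37}, {19,36}, {20,35}, …, giving 10 two-element pairs and 4 integers whose partner 55−x falls outside [14,37].
Treating each of those 14 groups as a pigeonhole, one can pick one integer per group — 14 integers — with no two summing to 55.
The 15th integer lands in an occupied pair, forcing a sum of 55.

15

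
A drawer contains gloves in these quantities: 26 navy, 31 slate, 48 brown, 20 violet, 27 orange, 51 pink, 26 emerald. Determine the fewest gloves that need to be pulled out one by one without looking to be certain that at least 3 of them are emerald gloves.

206

In the worst case for collecting emerald gloves, every non-emerald glove comes out first.
There are 26 + 31 + 48 + 20 + 27 + 51 = 203 non-emerald gloves altogether.
After those, each further glove must be emerald, so 203 + 3 = 206 draws guarantee 3 emerald gloves.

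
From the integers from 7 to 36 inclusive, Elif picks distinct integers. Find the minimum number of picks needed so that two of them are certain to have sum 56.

Two chosen integers sum to 56 exactly when both halves of some pair {x, 56−x} with 20 ≤ x ≤ 56−x ≤ 36 are chosen — 8 such pairs.
The remaining 14 elements (those with no distinct partner in range) can never complete a 56-sum, so the worst case takes all of them and one from each pair: 14 + 8 = 22.
The 23rd integer has to be the second member of some pair, so 22 + 1 = 23.

23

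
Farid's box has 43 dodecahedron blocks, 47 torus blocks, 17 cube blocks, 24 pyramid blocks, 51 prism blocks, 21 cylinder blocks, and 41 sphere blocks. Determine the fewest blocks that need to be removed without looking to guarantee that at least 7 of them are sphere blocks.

In the worst case for collecting sphere blocks, every non-sphere block comes out first.
There are 43 + 47 + 17 + 24 + 51 + 21 = 203 non-sphere blocks altogether.
After those, each further block must be sphere, so 203 + 7 = 210 draws guarantee 7 sphere blocks.

210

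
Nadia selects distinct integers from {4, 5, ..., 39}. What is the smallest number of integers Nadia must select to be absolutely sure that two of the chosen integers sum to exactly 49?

22

Two chosen integers sum to 49 exactly when both halves of some pair {x, 49−x} with 10 ≤ x ≤ 49−x ≤ 39 are chosen — 15 such pairs.
The remaining 6 elements (those with no distinct partner in range) can never complete a 49-sum, so the worst case takes all of them and one from each pair: 6 + 15 = 21.
The 22nd integer has to be the second member of some pair, so 21 + 1 = 22.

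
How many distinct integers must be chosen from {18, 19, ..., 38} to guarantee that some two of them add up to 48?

A set avoiding the sum 48 can contain at most one of each pair {x, 48−x}, plus the 9 elements whose complement lies outside the range or equal to its own complement.
The integers 24, …, 38 (15 of them) are such a set: any two sum to at least 24+25 = 49 > 48.
By pigeonhole, any 16th integer completes one of the 6 pairs, so 16 choices force a sum of 48.

16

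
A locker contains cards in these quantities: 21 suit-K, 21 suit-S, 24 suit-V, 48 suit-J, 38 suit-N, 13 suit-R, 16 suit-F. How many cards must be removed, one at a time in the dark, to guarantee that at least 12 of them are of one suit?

The 7 suits are the holes; the cards drawn are the pigeons.
To avoid 12 of any one suit, the worst case takes at most 11 of each suit.
That gives 11 + 11 + 11 + 11 + 11 + 11 + 11 = 77 cards with no suit reaching 12.
The next card forces some suit to 12, so 77 + 1 = 78.

78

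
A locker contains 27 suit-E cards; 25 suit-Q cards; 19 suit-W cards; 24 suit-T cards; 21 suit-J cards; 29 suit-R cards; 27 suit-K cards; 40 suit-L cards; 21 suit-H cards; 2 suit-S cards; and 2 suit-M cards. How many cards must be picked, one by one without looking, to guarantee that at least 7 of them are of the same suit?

By the pigeonhole principle, put each drawn card into a box by suit. The largest draw with every box below 7 takes min(count, 6) from each suit; suits with fewer than 6 contribute all they have.
Σ min(cᵢ, 6) = 6 + 6 + 6 + 6 + 6 + 6 + 6 + 6 + 6 + 2 + 2 = 58.
Draw number 58 + 1 = 59 must push one box to 7.

59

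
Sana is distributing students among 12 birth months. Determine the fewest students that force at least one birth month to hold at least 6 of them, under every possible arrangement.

With 60 students one could put exactly 5 in each of the 12 birth months, and no birth month would reach 6.
One more student must land in a birth month that already has 5, giving it 6.
So 12 × 5 + 1 = 61 students are required.

61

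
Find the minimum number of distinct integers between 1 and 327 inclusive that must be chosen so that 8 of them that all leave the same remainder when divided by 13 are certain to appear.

92

The 13 residue classes mod 13 are the pigeonholes.
With 91 integers one could put 7 in each residue class and have no class reach 8.
The 92nd integer pushes some class to 8, so 13·7 + 1 = 92.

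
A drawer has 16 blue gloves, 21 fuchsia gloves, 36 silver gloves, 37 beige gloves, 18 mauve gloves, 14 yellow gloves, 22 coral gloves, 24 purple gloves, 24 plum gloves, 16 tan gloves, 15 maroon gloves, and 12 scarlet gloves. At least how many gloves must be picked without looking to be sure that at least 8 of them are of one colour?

85

An adversary could hand out at most 7 gloves per colour: 7 + 7 + 7 + 7 + 7 + 7 + 7 + 7 + 7 + 7 + 7 + 7 = 84 gloves and still no colour has 8.
Pigeonhole: one more glove lands in a colour already at 7, so 85 draws are enough and 84 are not.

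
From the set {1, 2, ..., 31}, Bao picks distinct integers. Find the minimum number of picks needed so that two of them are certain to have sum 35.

18

Group the elements by complementary pair {x, 35−x}: {4,31}, {5,30}, {6,29}, …, giving 14 two-element pairs and 3 integers whose partner 35−x falls outside [1,31].
Treating each of those 17 groups as a pigeonhole, one can pick one integer per group — 17 integers — with no two summing to 35.
The 18th integer lands in an occupied pair, forcing a sum of 35.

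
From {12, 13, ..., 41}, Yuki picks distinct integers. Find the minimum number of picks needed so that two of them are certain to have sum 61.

20

Two chosen integers sum to 61 exactly when both halves of some pair {x, 61−x} with 20 ≤ x ≤ 61−x ≤ 41 are chosen — 11 such pairs.
The remaining 8 elements (those with no distinct partner in range) can never complete a 61-sum, so the worst case takes all of them and one from each pair: 8 + 11 = 19.
By pigeonhole, the 20th integer has to be the second member of some pair, so 19 + 1 = 20.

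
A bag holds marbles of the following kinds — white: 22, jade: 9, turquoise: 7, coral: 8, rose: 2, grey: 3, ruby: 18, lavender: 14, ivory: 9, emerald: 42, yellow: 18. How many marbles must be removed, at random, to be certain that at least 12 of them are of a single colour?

By the pigeonhole principle, put each drawn marble into a box by colour. The largest draw with every box below 12 takes min(count, 11) from each colour; colours with fewer than 11 contribute all they have.
Σ min(cᵢ, 11) = 11 + 9 + 7 + 8 + 2 + 3 + 11 + 11 + 9 + 11 + 11 = 93.
Draw number 93 + 1 = 94 must push one box to 12.

94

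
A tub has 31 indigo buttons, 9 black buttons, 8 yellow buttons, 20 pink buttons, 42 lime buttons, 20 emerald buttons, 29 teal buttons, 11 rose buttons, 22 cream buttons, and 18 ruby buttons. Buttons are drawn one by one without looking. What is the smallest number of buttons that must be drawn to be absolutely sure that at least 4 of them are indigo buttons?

183

In the worst case for collecting indigo buttons, every non-indigo button comes out first.
There are 9 + 8 + 20 + 42 + 20 + 29 + 11 + 22 + 18 = 179 non-indigo buttons altogether.
After those, each further button must be indigo, so 179 + 4 = 183 draws guarantee 4 indigo buttons.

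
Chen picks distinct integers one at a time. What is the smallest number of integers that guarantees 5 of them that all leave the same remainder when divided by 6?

By the pigeonhole principle, the 6 residue classes mod 6 are the pigeonholes.
With 24 integers one could put 4 in each residue class and have no class reach 5.
The 25th integer pushes some class to 5, so 6·4 + 1 = 25.

25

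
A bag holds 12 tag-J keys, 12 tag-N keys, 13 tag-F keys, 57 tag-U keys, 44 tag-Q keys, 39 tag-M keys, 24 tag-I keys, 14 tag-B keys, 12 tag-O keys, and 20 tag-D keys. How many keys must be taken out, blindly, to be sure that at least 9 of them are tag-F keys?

In the worst case for collecting tag-F keys, every non-tag-F key comes out first.
There are 12 + 12 + 57 + 44 + 39 + 24 + 14 + 12 + 20 = 234 non-tag-F keys altogether.
After those, each further key must be tag-F, so 234 + 9 = 243 draws guarantee 9 tag-F keys.

243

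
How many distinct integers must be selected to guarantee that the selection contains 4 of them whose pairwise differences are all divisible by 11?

Integers whose pairwise differences are multiples of 11 are exactly those sharing a remainder mod 11. By the pigeonhole principle, the 11 residue classes mod 11 are the pigeonholes.
With 33 integers one could put 3 in each residue class and have no class reach 4.
The 34th integer pushes some class to 4, so 11·3 + 1 = 34.

34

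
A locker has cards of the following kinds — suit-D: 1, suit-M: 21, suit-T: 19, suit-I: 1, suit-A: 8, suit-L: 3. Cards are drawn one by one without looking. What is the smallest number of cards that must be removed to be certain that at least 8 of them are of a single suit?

27

By pigeonhole, put each drawn card into a box by suit. The largest draw with every box below 8 takes min(count, 7) from each suit; suits with fewer than 7 contribute all they have.
Σ min(cᵢ, 7) = 1 + 7 + 7 + 1 + 7 + 3 = 26.
Draw number 26 + 1 = 27 must push one box to 8.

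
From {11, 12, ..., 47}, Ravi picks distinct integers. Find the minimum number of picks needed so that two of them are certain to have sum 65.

23

Two chosen integers sum to 65 exactly when both halves of some pair {x, 65−x} with 18 ≤ x ≤ 65−x ≤ 47 are chosen — 15 such pairs.
The remaining 7 elements (those with no distinct partner in range) can never complete a 65-sum, so the worst case takes all of them and one from each pair: 7 + 15 = 22.
Pigeonhole: the 23rd integer has to be the second member of some pair, so 22 + 1 = 23.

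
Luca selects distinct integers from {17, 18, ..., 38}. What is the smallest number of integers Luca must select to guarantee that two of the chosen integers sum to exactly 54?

13

Group the elements by complementary pair {x, 54−x}: {17,37}, {18,36}, {19,35}, …, giving 10 two-element pairs, the single value 27 (it cannot pair with itself since the integers are distinct), and 1 integer whose partner 54−x falls outside [17,38].
Treating each of those 12 groups as a pigeonhole, one can pick one integer per group — 12 integers — with no two summing to 54.
The 13th integer lands in an occupied pair, forcing a sum of 54.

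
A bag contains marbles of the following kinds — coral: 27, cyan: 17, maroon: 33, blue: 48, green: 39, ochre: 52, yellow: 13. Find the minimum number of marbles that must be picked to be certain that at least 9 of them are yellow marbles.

In the worst case for collecting yellow marbles, every non-yellow marble comes out first.
There are 27 + 17 + 33 + 48 + 39 + 52 = 216 non-yellow marbles altogether.
After those, each further marble must be yellow, so 216 + 9 = 225 draws guarantee 9 yellow marbles.

225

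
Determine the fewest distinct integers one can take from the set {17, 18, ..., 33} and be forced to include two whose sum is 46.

12

Two chosen integers sum to 46 exactly when both halves of some pair {x, 46−x} with 17 ≤ x ≤ 46−x ≤ 29 are chosen — 6 such pairs.
The remaining 5 elements (those with no distinct partner in range) can never complete a 46-sum, so the worst case takes all of them and one from each pair: 5 + 6 = 11.
The 12th integer has to be the second member of some pair, so 11 + 1 = 12.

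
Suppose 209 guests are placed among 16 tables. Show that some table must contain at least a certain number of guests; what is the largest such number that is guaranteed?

The 16 tables are the holes and the 209 guests are the pigeons.
If every table held at most 13 guests, the total would be at most 16 × 13 = 208, which is less than 209.
So some table holds at least ⌈209/16⌉ = 14 guests.

14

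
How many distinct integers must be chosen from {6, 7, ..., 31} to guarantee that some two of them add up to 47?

Two chosen integers sum to 47 exactly when both halves of some pair {x, 47−x} with 16 ≤ x ≤ 47−x ≤ 31 are chosen — 8 such pairs.
The remaining 10 elements (those with no distinct partner in range) can never complete a 47-sum, so the worst case takes all of them and one from each pair: 10 + 8 = 18.
The 19th integer has to be the second member of some pair, so 18 + 1 = 19.

19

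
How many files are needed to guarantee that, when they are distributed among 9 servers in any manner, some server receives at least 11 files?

91

With 90 files one could put exactly 10 in each of the 9 servers, and no server would reach 11.
By pigeonhole, one more file must land in a server that already has 10, giving it 11.
So 9 × 10 + 1 = 91 files are required.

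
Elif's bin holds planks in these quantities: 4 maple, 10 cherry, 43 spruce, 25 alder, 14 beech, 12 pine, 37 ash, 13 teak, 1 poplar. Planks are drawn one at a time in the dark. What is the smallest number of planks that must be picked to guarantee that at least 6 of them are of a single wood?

41

The 9 woods are the holes; the planks drawn are the pigeons.
To avoid 6 of any one wood, the worst case takes at most 5 of each wood, or every plank of a wood that has fewer than 5.
That gives 4 + 5 + 5 + 5 + 5 + 5 + 5 + 5 + 1 = 40 planks with no wood reaching 6.
The next plank forces some wood to 6, so 40 + 1 = 41.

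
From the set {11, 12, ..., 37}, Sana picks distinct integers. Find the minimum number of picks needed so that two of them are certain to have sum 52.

A set avoiding the sum 52 can contain at most one of each pair {x, 52−x}, plus the 5 elements whose complement lies outside the range or equal to its own complement.
The integers 11, …, 26 (16 of them) are such a set: any two sum to at least 11+12 = 23 and at most 25+26 = 51 < 52.
Any 17th integer completes one of the 11 pairs, so 17 choices force a sum of 52.

17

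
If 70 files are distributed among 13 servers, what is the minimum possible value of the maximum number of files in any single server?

6

By the pigeonhole principle, the 13 servers are the holes and the 70 files are the pigeons.
If every server held at most 5 files, the total would be at most 13 × 5 = 65, which is less than 70.
So some server holds at least ⌈70/13⌉ = 6 files.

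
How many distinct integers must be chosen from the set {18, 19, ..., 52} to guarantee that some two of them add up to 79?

Two chosen integers sum to 79 exactly when both halves of some pair {x, 79−x} with 27 ≤ x ≤ 79−x ≤ 52 are chosen — 13 such pairs.
The remaining 9 elements (those with no distinct partner in range) can never complete a 79-sum, so the worst case takes all of them and one from each pair: 9 + 13 = 22.
By pigeonhole, the 23rd integer has to be the second member of some pair, so 22 + 1 = 23.

23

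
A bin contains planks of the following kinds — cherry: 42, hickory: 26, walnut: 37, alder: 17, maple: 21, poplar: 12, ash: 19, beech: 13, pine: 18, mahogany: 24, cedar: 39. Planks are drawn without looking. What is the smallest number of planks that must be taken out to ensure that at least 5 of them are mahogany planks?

In the worst case for collecting mahogany planks, every non-mahogany plank comes out first.
There are 42 + 26 + 37 + 17 + 21 + 12 + 19 + 13 + 18 + 39 = 244 non-mahogany planks altogether.
After those, each further plank must be mahogany, so 244 + 5 = 249 draws guarantee 5 mahogany planks.

249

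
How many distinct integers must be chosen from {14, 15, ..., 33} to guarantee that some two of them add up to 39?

15

A set avoiding the sum 39 can contain at most one of each pair {x, 39−x}, plus the 8 elements whose complement lies outside the range.
The integers 20, …, 33 (14 of them) are such a set: any two sum to at least 20+21 = 41 > 39.
Any 15th integer completes one of the 6 pairs, so 15 choices force a sum of 39.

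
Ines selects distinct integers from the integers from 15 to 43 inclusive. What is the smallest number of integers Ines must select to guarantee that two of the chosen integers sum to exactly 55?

A set avoiding the sum 55 can contain at most one of each pair {x, 55−x}, plus the 3 elements whose complement lies outside the range.
The integers 28, …, 43 (16 of them) are such a set: any two sum to at least 28+29 = 57 > 55.
Any 17th integer completes one of the 13 pairs, so 17 choices force a sum of 55.

17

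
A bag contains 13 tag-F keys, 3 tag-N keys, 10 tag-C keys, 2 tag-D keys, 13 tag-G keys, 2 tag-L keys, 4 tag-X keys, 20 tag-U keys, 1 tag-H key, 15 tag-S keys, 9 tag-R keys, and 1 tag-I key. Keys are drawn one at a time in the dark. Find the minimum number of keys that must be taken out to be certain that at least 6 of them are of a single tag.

An adversary could hand out at most 5 keys per tag (6 tags run out sooner): 5 + 3 + 5 + 2 + 5 + 2 + 4 + 5 + 1 + 5 + 5 + 1 = 43 keys and still no tag has 6.
One more key lands in a tag already at 5, so 44 draws are enough and 43 are not.

44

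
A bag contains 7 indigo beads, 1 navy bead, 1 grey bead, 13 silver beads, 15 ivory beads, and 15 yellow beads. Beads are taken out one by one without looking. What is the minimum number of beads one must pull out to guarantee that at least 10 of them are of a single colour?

37

An adversary could hand out at most 9 beads per colour (indigo, navy, grey run out sooner): 7 + 1 + 1 + 9 + 9 + 9 = 36 beads and still no colour has 10.
By the pigeonhole principle, one more bead lands in a colour already at 9, so 37 draws are enough and 36 are not.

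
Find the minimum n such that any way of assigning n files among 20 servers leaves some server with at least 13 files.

241

With 240 files one could put exactly 12 in each of the 20 servers, and no server would reach 13.
One more file must land in a server that already has 12, giving it 13.
So 20 × 12 + 1 = 241 files are required.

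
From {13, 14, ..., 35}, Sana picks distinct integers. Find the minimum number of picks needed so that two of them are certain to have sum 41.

16

Group the elements by complementary pair {x, 41−x}: {13,28}, {14,27}, {15,26}, …, giving 8 two-element pairs and 7 integers whose partner 41−x falls outside [13,35].
Treating each of those 15 groups as a pigeonhole, one can pick one integer per group — 15 integers — with no two summing to 41.
The 16th integer lands in an occupied pair, forcing a sum of 41.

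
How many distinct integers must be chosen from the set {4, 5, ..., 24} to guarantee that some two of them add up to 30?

13

Group the elements by complementary pair {x, 30−x}: {6,24}, {7,23}, {8,22}, …, giving 9 two-element pairs, the single value 15 (it cannot pair with itself since the integers are distinct), and 2 integers whose partner 30−x falls outside [4,24].
Pigeonhole: treating each of those 12 groups as a pigeonhole, one can pick one integer per group — 12 integers — with no two summing to 30.
The 13th integer lands in an occupied pair, forcing a sum of 30.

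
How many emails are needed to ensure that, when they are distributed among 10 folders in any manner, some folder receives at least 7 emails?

With 60 emails one could put exactly 6 in each of the 10 folders, and no folder would reach 7.
One more email must land in a folder that already has 6, giving it 7.
So 10 × 6 + 1 = 61 emails are required.

61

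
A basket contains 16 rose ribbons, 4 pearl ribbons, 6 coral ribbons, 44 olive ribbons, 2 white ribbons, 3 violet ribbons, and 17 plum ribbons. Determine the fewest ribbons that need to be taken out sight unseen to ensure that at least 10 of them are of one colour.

43

By the pigeonhole principle, put each drawn ribbon into a box by colour. The largest draw with every box below 10 takes min(count, 9) from each colour; colours with fewer than 9 contribute all they have.
Σ min(cᵢ, 9) = 9 + 4 + 6 + 9 + 2 + 3 + 9 = 42.
Draw number 42 + 1 = 43 must push one box to 10.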